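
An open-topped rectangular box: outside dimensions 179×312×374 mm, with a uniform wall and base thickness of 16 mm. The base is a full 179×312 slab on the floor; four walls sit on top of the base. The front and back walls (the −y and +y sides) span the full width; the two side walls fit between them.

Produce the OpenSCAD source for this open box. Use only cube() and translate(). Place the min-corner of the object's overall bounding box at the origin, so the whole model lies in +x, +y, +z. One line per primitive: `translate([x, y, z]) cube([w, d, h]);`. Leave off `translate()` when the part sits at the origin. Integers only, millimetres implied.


cube([179, 312, 16]);
translate([0, 0, 16]) cube([179, 16, 358]);
translate([0, 296, 16]) cube([179, 16, 358]);
translate([0, 16, 16]) cube([16, 280, 358]);
translate([163, 16, 16]) cube([16, 280, 358]);


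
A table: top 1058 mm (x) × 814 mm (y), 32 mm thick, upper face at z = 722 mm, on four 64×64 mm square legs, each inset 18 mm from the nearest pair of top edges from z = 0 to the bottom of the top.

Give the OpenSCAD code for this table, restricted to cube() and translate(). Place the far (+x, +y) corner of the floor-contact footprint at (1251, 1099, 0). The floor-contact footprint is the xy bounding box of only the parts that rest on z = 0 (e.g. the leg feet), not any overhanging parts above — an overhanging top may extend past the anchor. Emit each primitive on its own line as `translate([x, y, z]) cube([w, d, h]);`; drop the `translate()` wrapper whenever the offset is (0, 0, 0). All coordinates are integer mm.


// leg_h = 722 - 32 = 690
translate([211, 303, 690]) cube([1058, 814, 32]);
translate([229, 321, 0]) cube([64, 64, 690]);
translate([1187, 321, 0]) cube([64, 64, 690]);
translate([229, 1035, 0]) cube([64, 64, 690]);
translate([1187, 1035, 0]) cube([64, 64, 690]);


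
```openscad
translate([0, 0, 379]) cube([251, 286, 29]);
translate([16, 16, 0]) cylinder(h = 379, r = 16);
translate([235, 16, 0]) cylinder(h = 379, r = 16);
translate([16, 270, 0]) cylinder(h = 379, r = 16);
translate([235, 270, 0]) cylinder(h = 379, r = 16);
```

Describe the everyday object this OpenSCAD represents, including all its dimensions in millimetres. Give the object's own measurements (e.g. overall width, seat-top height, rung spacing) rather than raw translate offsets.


A four-legged stool. The seat is a 251×286×29 mm slab whose top surface is at z = 408 mm; four round legs, each 32 mm in diameter, run from the floor (z = 0) to the underside of the seat, each leg's axis is inset half a diameter from the nearest pair of seat edges (so the leg's bounding box is flush with the corner).


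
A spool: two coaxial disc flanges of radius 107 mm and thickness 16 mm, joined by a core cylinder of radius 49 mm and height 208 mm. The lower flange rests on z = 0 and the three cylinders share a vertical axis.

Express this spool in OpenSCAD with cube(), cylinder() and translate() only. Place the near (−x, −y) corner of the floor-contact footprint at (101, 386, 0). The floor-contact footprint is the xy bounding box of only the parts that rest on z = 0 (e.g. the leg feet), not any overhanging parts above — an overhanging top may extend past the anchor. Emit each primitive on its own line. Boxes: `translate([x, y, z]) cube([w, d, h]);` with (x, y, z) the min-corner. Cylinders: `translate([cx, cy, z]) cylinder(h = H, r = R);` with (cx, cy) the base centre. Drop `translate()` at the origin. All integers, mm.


translate([208, 493, 0]) cylinder(h = 16, r = 107);
translate([208, 493, 16]) cylinder(h = 208, r = 49);
translate([208, 493, 224]) cylinder(h = 16, r = 107);


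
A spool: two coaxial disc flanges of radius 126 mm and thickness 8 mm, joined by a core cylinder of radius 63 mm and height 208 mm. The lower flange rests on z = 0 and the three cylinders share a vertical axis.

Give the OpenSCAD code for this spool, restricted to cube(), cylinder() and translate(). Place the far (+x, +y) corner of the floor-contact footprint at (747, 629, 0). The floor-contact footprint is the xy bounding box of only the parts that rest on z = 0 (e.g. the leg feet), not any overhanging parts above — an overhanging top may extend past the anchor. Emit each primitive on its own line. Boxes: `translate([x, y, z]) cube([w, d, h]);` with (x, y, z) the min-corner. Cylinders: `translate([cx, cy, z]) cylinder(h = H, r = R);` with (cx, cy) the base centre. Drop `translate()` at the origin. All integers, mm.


translate([621, 503, 0]) cylinder(h = 8, r = 126);
translate([621, 503, 8]) cylinder(h = 208, r = 63);
translate([621, 503, 216]) cylinder(h = 8, r = 126);


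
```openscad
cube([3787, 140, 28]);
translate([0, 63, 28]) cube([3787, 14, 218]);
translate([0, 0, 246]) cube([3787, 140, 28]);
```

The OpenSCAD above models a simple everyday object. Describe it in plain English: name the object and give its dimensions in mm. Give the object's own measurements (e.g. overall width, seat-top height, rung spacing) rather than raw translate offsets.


An I-beam lying along x, 3787 mm long. Overall section height 274 mm. Two flanges 140 mm wide (y) and 28 mm thick, one on the floor and one at the top; a web 14 mm thick runs between them, centred on the flange width.


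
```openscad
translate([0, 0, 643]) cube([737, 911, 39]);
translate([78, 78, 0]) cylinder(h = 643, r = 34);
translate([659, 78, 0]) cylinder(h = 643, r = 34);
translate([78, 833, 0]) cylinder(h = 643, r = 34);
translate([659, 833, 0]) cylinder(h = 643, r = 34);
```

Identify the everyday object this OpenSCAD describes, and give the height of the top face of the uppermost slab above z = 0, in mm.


A table. The table height is 682 mm.

A 737×911×39 slab sits at z = 643 on four Ø68 mm round legs — a table. The top surface is at 643 + 39 = 682 mm.


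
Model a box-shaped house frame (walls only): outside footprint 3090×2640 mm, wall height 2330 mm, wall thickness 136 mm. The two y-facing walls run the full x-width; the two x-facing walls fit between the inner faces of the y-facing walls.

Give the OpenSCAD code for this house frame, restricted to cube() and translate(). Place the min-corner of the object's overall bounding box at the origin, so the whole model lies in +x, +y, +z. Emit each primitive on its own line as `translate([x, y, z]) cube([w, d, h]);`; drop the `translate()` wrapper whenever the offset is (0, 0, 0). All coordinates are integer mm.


cube([3090, 136, 2330]);
translate([0, 2504, 0]) cube([3090, 136, 2330]);
translate([0, 136, 0]) cube([136, 2368, 2330]);
translate([2954, 136, 0]) cube([136, 2368, 2330]);


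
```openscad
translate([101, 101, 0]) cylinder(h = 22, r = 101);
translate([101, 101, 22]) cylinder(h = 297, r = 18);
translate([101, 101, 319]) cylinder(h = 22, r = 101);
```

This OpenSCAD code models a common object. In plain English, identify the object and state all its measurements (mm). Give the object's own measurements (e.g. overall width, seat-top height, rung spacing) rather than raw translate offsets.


A spool: two coaxial disc flanges of radius 101 mm and thickness 22 mm, joined by a core cylinder of radius 18 mm and height 297 mm. The lower flange rests on z = 0 and the three cylinders share a vertical axis.


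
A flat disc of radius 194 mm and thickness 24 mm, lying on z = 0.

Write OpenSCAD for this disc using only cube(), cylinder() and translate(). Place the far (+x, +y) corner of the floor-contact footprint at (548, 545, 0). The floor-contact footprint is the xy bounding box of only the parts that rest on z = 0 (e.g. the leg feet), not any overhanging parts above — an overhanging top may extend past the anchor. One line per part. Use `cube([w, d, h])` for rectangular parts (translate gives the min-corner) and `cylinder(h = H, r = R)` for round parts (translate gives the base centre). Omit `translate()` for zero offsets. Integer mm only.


translate([354, 351, 0]) cylinder(h = 24, r = 194);


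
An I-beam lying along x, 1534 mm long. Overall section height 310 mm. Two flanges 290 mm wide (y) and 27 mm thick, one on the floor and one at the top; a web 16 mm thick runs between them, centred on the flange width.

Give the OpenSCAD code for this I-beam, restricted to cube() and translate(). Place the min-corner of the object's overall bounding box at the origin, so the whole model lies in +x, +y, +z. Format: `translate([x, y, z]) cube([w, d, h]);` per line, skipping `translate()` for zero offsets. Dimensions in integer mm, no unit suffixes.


cube([1534, 290, 27]);
translate([0, 137, 27]) cube([1534, 16, 256]);
translate([0, 0, 283]) cube([1534, 290, 27]);


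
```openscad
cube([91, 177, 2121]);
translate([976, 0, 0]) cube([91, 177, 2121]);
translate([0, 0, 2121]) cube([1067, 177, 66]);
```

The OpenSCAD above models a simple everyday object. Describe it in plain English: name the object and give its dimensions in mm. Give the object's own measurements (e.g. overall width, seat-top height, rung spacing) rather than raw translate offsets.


A door frame. The clear opening is 885 mm wide and 2121 mm high. Two 91 mm wide jambs, 177 mm deep, stand either side of the opening from the floor to the top of the opening. A 66 mm thick head sits across the top of both jambs, spanning the full outside width of the frame.


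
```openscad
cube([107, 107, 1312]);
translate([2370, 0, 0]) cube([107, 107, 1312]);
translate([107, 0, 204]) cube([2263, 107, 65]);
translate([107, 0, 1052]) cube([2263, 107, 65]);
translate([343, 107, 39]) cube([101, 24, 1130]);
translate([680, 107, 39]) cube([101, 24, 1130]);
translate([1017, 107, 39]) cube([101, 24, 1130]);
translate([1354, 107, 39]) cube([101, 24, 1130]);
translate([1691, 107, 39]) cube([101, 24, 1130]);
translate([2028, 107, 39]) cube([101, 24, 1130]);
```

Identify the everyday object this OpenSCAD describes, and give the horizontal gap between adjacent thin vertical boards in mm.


A fence section. The picket gap is 236 mm.

Two posts, two rails, 6 pickets — a fence section. Span 2263 mm holds 6 pickets of 101 mm with 7 equal gaps: ⌊(2263 − 6·101) / 7⌋ = 236 mm.


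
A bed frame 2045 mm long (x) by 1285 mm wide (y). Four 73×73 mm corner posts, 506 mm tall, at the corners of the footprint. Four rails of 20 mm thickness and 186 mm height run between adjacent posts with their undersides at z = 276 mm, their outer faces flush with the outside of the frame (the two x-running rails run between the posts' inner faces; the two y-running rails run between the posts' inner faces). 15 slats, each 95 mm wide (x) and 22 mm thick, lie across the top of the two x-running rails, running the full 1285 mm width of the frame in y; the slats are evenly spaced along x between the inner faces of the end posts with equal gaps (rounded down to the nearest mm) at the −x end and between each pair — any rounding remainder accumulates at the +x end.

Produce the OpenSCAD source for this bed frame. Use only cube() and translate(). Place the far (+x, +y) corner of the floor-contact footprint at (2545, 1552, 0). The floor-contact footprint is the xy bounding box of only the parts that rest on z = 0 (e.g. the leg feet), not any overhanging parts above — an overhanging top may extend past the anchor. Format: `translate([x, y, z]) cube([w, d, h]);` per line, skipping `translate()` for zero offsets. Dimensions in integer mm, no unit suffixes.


translate([500, 267, 0]) cube([73, 73, 506]);
translate([500, 1479, 0]) cube([73, 73, 506]);
translate([2472, 267, 0]) cube([73, 73, 506]);
translate([2472, 1479, 0]) cube([73, 73, 506]);
translate([573, 267, 276]) cube([1899, 20, 186]);
translate([573, 1532, 276]) cube([1899, 20, 186]);
translate([500, 340, 276]) cube([20, 1139, 186]);
translate([2525, 340, 276]) cube([20, 1139, 186]);
translate([602, 267, 462]) cube([95, 1285, 22]);
translate([726, 267, 462]) cube([95, 1285, 22]);
translate([850, 267, 462]) cube([95, 1285, 22]);
translate([974, 267, 462]) cube([95, 1285, 22]);
translate([1098, 267, 462]) cube([95, 1285, 22]);
translate([1222, 267, 462]) cube([95, 1285, 22]);
translate([1346, 267, 462]) cube([95, 1285, 22]);
translate([1470, 267, 462]) cube([95, 1285, 22]);
translate([1594, 267, 462]) cube([95, 1285, 22]);
translate([1718, 267, 462]) cube([95, 1285, 22]);
translate([1842, 267, 462]) cube([95, 1285, 22]);
translate([1966, 267, 462]) cube([95, 1285, 22]);
translate([2090, 267, 462]) cube([95, 1285, 22]);
translate([2214, 267, 462]) cube([95, 1285, 22]);
translate([2338, 267, 462]) cube([95, 1285, 22]);


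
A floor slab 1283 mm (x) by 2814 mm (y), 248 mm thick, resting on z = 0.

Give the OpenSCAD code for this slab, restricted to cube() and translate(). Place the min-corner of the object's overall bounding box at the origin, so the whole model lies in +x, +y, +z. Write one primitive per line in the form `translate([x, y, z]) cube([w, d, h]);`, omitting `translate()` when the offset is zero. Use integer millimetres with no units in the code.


cube([1283, 2814, 248]);


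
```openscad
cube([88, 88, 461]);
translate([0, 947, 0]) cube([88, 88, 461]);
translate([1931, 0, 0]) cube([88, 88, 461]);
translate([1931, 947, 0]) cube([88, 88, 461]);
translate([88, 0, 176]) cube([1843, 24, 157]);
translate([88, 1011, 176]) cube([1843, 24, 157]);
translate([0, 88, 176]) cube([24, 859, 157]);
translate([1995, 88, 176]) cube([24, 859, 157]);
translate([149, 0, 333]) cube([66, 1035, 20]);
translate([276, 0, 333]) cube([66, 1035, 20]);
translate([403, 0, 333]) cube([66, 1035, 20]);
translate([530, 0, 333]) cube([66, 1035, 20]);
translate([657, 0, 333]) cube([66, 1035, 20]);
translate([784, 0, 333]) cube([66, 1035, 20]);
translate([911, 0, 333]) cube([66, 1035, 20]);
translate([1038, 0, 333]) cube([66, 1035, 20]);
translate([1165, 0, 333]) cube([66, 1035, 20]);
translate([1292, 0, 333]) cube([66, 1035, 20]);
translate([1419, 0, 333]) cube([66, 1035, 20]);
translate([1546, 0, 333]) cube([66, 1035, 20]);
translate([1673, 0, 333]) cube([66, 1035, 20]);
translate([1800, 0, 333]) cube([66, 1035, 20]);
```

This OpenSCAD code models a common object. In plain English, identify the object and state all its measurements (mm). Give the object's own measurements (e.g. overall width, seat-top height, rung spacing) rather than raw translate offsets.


A bed frame 2019 mm long (x) by 1035 mm wide (y). Four 88×88 mm corner posts, 461 mm tall, at the corners of the footprint. Four rails of 24 mm thickness and 157 mm height run between adjacent posts with their undersides at z = 176 mm, their outer faces flush with the outside of the frame (the two x-running rails run between the posts' inner faces; the two y-running rails run between the posts' inner faces). 14 slats, each 66 mm wide (x) and 20 mm thick, lie across the top of the two x-running rails, running the full 1035 mm width of the frame in y; along x they sit between the end posts with a 61 mm gap after the −x posts and between neighbouring slats, leaving 65 mm before the +x posts.


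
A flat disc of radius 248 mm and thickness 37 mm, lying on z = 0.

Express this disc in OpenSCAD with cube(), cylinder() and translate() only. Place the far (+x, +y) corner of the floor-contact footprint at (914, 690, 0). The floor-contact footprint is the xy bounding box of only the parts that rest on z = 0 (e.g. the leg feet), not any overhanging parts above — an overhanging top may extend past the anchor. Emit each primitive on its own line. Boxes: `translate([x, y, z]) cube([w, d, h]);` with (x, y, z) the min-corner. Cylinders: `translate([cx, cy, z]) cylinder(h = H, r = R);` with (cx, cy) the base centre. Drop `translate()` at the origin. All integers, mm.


translate([666, 442, 0]) cylinder(h = 37, r = 248);


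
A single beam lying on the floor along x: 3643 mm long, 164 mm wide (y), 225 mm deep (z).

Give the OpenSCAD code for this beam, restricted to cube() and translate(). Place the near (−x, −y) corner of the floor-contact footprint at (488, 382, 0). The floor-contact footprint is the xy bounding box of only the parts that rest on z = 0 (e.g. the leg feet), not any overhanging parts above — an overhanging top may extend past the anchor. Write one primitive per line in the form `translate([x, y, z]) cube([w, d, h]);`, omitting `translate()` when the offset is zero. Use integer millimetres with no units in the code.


translate([488, 382, 0]) cube([3643, 164, 225]);


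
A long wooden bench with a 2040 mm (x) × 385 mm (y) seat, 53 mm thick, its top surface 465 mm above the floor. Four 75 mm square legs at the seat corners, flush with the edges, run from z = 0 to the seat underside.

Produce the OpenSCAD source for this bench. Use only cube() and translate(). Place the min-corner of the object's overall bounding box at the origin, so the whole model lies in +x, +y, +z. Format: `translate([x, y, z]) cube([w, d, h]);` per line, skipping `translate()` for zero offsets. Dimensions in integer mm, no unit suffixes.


// leg_h = 465 − 53 = 412
translate([0, 0, 412]) cube([2040, 385, 53]);
cube([75, 75, 412]);
translate([0, 310, 0]) cube([75, 75, 412]);
translate([1965, 0, 0]) cube([75, 75, 412]);
translate([1965, 310, 0]) cube([75, 75, 412]);


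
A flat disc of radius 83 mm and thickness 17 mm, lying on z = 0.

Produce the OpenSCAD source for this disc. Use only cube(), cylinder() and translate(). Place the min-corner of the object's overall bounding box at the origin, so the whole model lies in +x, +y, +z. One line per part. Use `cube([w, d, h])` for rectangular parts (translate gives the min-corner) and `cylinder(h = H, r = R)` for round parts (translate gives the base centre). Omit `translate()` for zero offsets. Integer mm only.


translate([83, 83, 0]) cylinder(h = 17, r = 83);


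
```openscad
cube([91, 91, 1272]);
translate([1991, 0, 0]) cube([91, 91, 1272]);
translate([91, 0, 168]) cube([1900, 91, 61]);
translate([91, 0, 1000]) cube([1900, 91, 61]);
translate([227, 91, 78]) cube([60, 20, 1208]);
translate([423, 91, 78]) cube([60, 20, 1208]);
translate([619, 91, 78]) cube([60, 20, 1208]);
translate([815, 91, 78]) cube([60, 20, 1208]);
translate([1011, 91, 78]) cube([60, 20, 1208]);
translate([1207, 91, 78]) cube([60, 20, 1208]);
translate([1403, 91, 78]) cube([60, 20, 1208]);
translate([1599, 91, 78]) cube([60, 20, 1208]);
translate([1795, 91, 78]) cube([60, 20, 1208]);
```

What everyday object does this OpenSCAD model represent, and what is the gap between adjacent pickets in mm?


A fence section. The picket gap is 136 mm.

Two posts, two rails, 9 pickets — a fence section. Span 1900 mm holds 9 pickets of 60 mm with 10 equal gaps: ⌊(1900 − 9·60) / 10⌋ = 136 mm.


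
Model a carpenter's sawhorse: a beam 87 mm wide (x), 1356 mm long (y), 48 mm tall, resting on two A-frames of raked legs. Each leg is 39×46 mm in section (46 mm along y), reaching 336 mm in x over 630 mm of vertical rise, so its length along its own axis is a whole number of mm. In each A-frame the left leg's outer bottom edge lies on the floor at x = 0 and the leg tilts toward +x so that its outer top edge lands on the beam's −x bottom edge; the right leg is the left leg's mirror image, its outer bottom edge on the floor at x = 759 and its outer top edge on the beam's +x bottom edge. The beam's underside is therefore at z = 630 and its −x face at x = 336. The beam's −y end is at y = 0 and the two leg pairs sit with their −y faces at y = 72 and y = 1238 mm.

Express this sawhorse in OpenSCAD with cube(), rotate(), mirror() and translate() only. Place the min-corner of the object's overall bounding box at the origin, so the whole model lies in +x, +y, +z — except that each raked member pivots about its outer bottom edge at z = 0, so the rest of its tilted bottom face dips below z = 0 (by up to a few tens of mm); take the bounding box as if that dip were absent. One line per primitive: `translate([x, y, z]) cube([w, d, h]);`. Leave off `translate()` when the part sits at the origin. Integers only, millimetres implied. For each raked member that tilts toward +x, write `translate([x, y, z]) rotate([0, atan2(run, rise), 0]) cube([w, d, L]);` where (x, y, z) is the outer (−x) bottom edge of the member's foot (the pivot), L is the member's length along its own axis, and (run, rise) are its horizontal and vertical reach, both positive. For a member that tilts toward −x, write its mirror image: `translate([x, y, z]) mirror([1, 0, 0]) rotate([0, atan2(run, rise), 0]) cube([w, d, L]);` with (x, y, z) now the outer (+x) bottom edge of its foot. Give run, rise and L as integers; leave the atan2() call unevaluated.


translate([336, 0, 630]) cube([87, 1356, 48]);
translate([0, 72, 0]) rotate([0, atan2(336, 630), 0]) cube([39, 46, 714]);
translate([759, 72, 0]) mirror([1, 0, 0]) rotate([0, atan2(336, 630), 0]) cube([39, 46, 714]);
translate([0, 1238, 0]) rotate([0, atan2(336, 630), 0]) cube([39, 46, 714]);
translate([759, 1238, 0]) mirror([1, 0, 0]) rotate([0, atan2(336, 630), 0]) cube([39, 46, 714]);


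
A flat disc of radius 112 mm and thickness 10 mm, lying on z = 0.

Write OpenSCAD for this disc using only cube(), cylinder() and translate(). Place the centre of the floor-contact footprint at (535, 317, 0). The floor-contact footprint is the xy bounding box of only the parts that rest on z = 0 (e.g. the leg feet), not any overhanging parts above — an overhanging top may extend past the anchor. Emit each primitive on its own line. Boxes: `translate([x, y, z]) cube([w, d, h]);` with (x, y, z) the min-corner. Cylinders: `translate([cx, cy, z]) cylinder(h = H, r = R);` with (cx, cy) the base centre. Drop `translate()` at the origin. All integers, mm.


translate([535, 317, 0]) cylinder(h = 10, r = 112);


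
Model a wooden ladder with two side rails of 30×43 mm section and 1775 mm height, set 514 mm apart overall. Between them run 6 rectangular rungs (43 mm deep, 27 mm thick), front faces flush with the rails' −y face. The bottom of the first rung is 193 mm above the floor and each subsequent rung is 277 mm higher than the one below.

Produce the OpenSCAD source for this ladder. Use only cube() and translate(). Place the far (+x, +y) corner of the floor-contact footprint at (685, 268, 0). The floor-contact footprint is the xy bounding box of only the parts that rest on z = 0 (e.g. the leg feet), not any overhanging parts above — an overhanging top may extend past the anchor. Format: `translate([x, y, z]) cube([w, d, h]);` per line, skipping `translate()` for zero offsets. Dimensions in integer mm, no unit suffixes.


translate([171, 225, 0]) cube([30, 43, 1775]);
translate([655, 225, 0]) cube([30, 43, 1775]);
translate([201, 225, 193]) cube([454, 43, 27]);
translate([201, 225, 470]) cube([454, 43, 27]);
translate([201, 225, 747]) cube([454, 43, 27]);
translate([201, 225, 1024]) cube([454, 43, 27]);
translate([201, 225, 1301]) cube([454, 43, 27]);
translate([201, 225, 1578]) cube([454, 43, 27]);


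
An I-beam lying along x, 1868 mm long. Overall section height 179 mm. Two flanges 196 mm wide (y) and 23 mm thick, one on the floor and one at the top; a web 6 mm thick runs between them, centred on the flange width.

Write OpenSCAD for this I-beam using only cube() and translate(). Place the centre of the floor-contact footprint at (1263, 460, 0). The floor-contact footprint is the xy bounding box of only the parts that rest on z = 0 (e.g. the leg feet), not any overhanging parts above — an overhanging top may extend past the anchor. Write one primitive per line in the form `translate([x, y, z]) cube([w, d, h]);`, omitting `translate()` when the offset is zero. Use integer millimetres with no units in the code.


translate([329, 362, 0]) cube([1868, 196, 23]);
translate([329, 457, 23]) cube([1868, 6, 133]);
translate([329, 362, 156]) cube([1868, 196, 23]);


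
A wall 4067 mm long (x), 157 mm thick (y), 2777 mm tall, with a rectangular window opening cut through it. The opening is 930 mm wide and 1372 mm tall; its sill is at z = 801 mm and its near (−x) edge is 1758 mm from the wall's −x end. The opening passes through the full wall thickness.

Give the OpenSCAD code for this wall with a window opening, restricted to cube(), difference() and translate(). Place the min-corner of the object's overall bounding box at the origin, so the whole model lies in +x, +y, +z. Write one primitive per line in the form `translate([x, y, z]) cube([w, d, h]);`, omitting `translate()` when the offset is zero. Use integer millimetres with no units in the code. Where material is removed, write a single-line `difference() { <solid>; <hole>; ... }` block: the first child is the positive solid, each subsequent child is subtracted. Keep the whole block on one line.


difference() { cube([4067, 157, 2777]); translate([1758, 0, 801]) cube([930, 157, 1372]); }


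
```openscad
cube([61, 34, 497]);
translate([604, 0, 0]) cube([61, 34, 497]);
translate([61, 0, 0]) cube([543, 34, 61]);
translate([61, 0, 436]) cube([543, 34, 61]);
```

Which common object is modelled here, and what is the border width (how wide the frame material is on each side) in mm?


A picture frame. The border width is 61 mm.

Four thin pieces enclosing a rectangular opening — a picture frame. The two full-height stiles are 497 mm tall; the top rail sits at z = 436 and is 61 mm tall, so the border above the opening is 497 − 436 = 61 mm, matching the stile x-width.


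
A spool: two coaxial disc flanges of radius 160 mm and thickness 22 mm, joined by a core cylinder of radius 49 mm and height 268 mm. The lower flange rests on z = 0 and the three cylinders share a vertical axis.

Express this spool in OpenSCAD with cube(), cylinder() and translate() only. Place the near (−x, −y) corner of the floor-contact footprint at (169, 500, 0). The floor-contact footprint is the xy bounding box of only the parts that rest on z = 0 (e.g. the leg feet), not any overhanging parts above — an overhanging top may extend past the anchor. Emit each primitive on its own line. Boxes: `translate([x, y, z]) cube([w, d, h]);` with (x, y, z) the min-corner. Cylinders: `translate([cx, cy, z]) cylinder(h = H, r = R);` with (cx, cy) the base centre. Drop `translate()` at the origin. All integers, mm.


translate([329, 660, 0]) cylinder(h = 22, r = 160);
translate([329, 660, 22]) cylinder(h = 268, r = 49);
translate([329, 660, 290]) cylinder(h = 22, r = 160);


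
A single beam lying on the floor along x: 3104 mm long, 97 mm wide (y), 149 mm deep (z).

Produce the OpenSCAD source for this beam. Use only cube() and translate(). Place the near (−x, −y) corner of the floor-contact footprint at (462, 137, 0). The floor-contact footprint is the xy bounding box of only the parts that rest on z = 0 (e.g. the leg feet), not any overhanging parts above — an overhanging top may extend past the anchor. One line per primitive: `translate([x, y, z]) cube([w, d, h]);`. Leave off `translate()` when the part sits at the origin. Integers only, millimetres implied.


translate([462, 137, 0]) cube([3104, 97, 149]);


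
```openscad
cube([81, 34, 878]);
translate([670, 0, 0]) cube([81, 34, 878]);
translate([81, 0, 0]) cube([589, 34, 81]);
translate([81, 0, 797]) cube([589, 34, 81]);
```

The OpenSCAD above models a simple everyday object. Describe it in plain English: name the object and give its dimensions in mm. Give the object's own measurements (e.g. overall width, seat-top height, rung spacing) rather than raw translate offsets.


A rectangular picture frame lying in the x–z plane (depth along y). The opening is 589 mm wide (x) by 716 mm tall (z), surrounded by a border 81 mm wide on all four sides. The frame is 34 mm deep and is made of two full-height vertical stiles with two horizontal rails fitted between them.


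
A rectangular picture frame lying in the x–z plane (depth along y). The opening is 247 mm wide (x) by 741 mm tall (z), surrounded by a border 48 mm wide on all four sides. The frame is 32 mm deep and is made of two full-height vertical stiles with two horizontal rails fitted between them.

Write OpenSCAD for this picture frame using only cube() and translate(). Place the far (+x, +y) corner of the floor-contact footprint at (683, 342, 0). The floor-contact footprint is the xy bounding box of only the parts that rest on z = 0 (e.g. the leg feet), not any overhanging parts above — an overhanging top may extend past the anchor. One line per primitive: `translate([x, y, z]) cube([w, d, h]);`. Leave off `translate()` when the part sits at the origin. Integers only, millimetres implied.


translate([340, 310, 0]) cube([48, 32, 837]);
translate([635, 310, 0]) cube([48, 32, 837]);
translate([388, 310, 0]) cube([247, 32, 48]);
translate([388, 310, 789]) cube([247, 32, 48]);


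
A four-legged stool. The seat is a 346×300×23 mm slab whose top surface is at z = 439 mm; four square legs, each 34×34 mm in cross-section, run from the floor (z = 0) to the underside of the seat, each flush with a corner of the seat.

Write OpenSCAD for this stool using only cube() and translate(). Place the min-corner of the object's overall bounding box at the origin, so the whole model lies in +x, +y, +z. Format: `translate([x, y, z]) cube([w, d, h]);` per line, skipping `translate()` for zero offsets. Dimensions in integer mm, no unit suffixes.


// leg_h = 439 - 23 = 416
translate([0, 0, 416]) cube([346, 300, 23]);
cube([34, 34, 416]);
translate([312, 0, 0]) cube([34, 34, 416]);
translate([0, 266, 0]) cube([34, 34, 416]);
translate([312, 266, 0]) cube([34, 34, 416]);


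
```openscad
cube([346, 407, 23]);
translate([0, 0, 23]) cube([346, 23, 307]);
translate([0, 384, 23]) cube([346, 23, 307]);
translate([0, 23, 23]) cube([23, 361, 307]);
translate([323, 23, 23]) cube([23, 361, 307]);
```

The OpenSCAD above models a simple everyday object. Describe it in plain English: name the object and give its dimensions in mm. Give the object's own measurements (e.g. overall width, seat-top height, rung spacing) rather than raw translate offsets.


An open-topped rectangular box: outside dimensions 346×407×330 mm, with a uniform wall and base thickness of 23 mm. The base is a full 346×407 slab on the floor; four walls sit on top of the base. The front and back walls (the −y and +y sides) span the full width; the two side walls fit between them.


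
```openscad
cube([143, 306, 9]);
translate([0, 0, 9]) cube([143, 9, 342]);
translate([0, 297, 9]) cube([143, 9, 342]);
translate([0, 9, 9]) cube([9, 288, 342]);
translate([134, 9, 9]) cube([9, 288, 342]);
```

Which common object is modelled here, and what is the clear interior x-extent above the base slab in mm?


An open box. The internal width is 125 mm.

A 143×306 base slab with four walls standing on it — an open box. The base is 143 mm wide and the walls are 9 mm thick, so the internal width is 143 − 2 × 9 = 125 mm.


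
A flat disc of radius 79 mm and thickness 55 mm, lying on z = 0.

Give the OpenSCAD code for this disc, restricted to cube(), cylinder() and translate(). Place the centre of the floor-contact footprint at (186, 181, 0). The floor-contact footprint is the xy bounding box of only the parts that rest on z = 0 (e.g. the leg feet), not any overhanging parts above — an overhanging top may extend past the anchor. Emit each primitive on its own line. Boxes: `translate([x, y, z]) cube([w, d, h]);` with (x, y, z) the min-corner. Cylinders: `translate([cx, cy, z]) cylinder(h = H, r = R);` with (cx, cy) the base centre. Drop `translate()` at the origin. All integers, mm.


translate([186, 181, 0]) cylinder(h = 55, r = 79);


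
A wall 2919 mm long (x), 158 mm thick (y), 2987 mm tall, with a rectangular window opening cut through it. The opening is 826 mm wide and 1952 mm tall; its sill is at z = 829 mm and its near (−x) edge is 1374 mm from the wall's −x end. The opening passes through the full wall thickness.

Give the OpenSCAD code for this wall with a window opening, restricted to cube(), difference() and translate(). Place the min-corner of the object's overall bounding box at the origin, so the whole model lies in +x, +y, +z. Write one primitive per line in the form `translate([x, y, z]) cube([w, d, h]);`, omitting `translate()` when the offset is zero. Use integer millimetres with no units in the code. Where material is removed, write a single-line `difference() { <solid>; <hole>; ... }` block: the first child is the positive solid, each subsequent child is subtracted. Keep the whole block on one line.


difference() { cube([2919, 158, 2987]); translate([1374, 0, 829]) cube([826, 158, 1952]); }


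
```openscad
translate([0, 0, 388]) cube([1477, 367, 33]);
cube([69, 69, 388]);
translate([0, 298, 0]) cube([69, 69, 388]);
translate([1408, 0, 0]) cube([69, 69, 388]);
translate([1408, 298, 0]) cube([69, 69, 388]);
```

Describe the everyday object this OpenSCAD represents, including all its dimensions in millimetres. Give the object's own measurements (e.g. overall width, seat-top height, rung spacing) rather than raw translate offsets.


A long wooden bench with a 1477 mm (x) × 367 mm (y) seat, 33 mm thick, its top surface 421 mm above the floor. Four 69 mm square legs at the seat corners, flush with the edges, run from z = 0 to the seat underside.


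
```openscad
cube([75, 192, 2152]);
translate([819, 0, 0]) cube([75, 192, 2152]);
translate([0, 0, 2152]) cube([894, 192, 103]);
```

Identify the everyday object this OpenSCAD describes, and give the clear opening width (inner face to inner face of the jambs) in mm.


A door frame. The clear opening width is 744 mm.

Two 2152 mm tall posts with a header on top — a door frame. The left jamb is 75 mm wide at x = 0; the right jamb starts at x = 819. The clear opening is 819 − 75 = 744 mm.


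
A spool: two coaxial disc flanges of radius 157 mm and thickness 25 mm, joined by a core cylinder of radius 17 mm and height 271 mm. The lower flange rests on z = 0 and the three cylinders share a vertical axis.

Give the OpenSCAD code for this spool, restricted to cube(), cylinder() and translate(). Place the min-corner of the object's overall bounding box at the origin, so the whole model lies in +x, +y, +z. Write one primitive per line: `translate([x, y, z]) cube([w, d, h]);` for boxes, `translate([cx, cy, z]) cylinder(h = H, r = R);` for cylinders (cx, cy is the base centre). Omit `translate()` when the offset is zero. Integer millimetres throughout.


translate([157, 157, 0]) cylinder(h = 25, r = 157);
translate([157, 157, 25]) cylinder(h = 271, r = 17);
translate([157, 157, 296]) cylinder(h = 25, r = 157);


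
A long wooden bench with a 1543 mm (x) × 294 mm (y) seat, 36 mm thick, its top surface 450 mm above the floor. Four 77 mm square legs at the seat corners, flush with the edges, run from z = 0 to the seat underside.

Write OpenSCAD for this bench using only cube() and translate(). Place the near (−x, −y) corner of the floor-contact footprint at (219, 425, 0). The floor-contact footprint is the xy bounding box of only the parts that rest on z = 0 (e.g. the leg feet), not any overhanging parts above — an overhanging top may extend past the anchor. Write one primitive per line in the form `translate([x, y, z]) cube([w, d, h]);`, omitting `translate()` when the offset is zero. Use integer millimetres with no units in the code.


// leg_h = 450 − 36 = 414
translate([219, 425, 414]) cube([1543, 294, 36]);
translate([219, 425, 0]) cube([77, 77, 414]);
translate([219, 642, 0]) cube([77, 77, 414]);
translate([1685, 425, 0]) cube([77, 77, 414]);
translate([1685, 642, 0]) cube([77, 77, 414]);


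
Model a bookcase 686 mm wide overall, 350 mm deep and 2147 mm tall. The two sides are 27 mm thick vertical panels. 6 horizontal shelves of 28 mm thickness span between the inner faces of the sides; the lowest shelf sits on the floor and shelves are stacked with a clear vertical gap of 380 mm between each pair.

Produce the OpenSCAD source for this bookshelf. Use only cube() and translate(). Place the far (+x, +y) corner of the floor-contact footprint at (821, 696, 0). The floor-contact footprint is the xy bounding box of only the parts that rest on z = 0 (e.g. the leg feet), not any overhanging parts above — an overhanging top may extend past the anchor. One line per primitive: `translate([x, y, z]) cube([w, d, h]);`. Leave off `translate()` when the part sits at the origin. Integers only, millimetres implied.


translate([135, 346, 0]) cube([27, 350, 2147]);
translate([794, 346, 0]) cube([27, 350, 2147]);
translate([162, 346, 0]) cube([632, 350, 28]);
translate([162, 346, 408]) cube([632, 350, 28]);
translate([162, 346, 816]) cube([632, 350, 28]);
translate([162, 346, 1224]) cube([632, 350, 28]);
translate([162, 346, 1632]) cube([632, 350, 28]);
translate([162, 346, 2040]) cube([632, 350, 28]);


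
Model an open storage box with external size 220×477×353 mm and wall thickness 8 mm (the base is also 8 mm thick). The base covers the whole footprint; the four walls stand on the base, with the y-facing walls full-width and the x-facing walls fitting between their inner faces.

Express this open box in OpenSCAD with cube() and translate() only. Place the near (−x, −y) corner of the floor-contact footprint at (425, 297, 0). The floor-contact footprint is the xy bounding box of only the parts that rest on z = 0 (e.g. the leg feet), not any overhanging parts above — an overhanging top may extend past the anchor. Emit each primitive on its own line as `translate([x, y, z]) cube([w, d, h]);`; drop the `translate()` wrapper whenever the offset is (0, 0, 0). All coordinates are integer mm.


translate([425, 297, 0]) cube([220, 477, 8]);
translate([425, 297, 8]) cube([220, 8, 345]);
translate([425, 766, 8]) cube([220, 8, 345]);
translate([425, 305, 8]) cube([8, 461, 345]);
translate([637, 305, 8]) cube([8, 461, 345]);


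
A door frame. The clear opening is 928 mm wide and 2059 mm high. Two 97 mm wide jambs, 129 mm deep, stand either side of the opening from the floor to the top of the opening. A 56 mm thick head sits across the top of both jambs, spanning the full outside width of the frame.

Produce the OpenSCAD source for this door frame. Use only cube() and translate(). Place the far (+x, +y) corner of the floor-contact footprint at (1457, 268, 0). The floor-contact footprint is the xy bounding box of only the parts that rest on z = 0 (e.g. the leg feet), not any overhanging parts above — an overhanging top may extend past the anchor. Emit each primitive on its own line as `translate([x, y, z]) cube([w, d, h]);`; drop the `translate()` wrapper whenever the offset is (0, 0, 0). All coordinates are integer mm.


translate([335, 139, 0]) cube([97, 129, 2059]);
translate([1360, 139, 0]) cube([97, 129, 2059]);
translate([335, 139, 2059]) cube([1122, 129, 56]);


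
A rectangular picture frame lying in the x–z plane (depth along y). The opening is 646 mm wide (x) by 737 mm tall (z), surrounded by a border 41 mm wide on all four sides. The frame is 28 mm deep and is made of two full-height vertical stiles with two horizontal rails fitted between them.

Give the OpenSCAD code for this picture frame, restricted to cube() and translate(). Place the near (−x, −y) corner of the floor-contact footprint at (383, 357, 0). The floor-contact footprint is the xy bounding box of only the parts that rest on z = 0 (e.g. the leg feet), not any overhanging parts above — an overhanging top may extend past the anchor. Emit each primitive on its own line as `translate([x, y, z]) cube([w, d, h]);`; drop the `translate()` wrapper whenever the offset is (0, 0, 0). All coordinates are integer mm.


translate([383, 357, 0]) cube([41, 28, 819]);
translate([1070, 357, 0]) cube([41, 28, 819]);
translate([424, 357, 0]) cube([646, 28, 41]);
translate([424, 357, 778]) cube([646, 28, 41]);


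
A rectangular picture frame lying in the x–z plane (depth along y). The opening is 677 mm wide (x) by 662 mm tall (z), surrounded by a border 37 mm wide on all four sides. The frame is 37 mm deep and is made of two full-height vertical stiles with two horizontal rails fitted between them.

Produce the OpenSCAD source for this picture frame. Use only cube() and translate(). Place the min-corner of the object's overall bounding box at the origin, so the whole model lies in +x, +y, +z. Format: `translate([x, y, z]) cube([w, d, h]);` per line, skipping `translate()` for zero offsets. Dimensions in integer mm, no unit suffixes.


cube([37, 37, 736]);
translate([714, 0, 0]) cube([37, 37, 736]);
translate([37, 0, 0]) cube([677, 37, 37]);
translate([37, 0, 699]) cube([677, 37, 37]);
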